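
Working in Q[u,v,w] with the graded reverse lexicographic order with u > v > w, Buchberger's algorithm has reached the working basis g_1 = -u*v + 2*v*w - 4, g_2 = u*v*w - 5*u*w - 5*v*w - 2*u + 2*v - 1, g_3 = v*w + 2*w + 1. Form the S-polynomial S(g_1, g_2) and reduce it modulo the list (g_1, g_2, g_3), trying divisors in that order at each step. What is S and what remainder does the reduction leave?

lcm(LM(g_1), LM(g_2)) = u*v*w.
S = (lcm/LT(g_1))·g_1 − (lcm/LT(g_2))·g_2 = -2*v*w**2 + 5*u*w + 5*v*w + 2*u - 2*v + 4*w + 1.
Reduce S modulo (g_1, g_2, g_3) in that order:
  leading term v*w**2: subtract (-2*w)·g_3 from -2*v*w**2 + 5*u*w + 5*v*w + 2*u - 2*v + 4*w + 1 → 5*u*w + 5*v*w + 4*w**2 + 2*u - 2*v + 6*w + 1
  leading term u*w: no divisor's leading term divides it; move 5*u*w to the remainder.
  leading term v*w: subtract (5)·g_3 from 5*v*w + 4*w**2 + 2*u - 2*v + 6*w + 1 → 4*w**2 + 2*u - 2*v - 4*w - 4
  leading term w**2: no divisor's leading term divides it; move 4*w**2 to the remainder.
  leading term u: no divisor's leading term divides it; move 2*u to the remainder.
  leading term v: no divisor's leading term divides it; move -2*v to the remainder.
  leading term w: no divisor's leading term divides it; move -4*w to the remainder.
  leading term 1: no divisor's leading term divides it; move -4 to the remainder.
The remainder 5*u*w + 4*w**2 + 2*u - 2*v - 4*w - 4 is nonzero, so it would be added as the next basis element.

S(g_1, g_2) = -2*v*w**2 + 5*u*w + 5*v*w + 2*u - 2*v + 4*w + 1; remainder on division = 5*u*w + 4*w**2 + 2*u - 2*v - 4*w - 4.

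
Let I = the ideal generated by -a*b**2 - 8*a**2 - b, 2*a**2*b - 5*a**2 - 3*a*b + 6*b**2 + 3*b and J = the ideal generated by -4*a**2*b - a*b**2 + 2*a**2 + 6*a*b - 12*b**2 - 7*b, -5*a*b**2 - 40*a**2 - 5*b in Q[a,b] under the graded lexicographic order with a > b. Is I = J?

Yes, the ideals are equal.

For a fixed monomial order, each ideal has a unique reduced Gröbner basis; comparing bases decides equality.
Buchberger on the first generating set:
f_1 = -a*b**2 - 8*a**2 - b, LT = a*b**2.
f_2 = 2*a**2*b - 5*a**2 - 3*a*b + 6*b**2 + 3*b, LT = a**2*b.

S(f_1,f_2): lcm = a**2*b**2. S = 8*a**3 + 5/2*a**2*b + 3/2*a*b**2 - 3*b**3 + a*b - 3/2*b**2.
  reduce S modulo (f_1, f_2):
  remainder 8*a**3 - 3*b**3 - 23/4*a**2 + 19/4*a*b - 9*b**2 - 21/4*b ≠ 0; add g_3 = 8*a**3 - 3*b**3 - 23/4*a**2 + 19/4*a*b - 9*b**2 - 21/4*b to the basis.

S(f_1,g_3): lcm = a**3*b**2. S = 3/8*b**5 + 8*a**4 + 23/32*a**2*b**2 - 19/32*a*b**3 + 9/8*b**4 + a**2*b + 21/32*b**3.
  reduce S modulo (f_1, f_2, g_3):
  remainder 3/8*b**5 + 9/8*b**4 + 21/32*b**3 - 259/2*a**2 - 959/32*a*b + 2131/32*b**2 + 51/2*b ≠ 0; add g_4 = 3/8*b**5 + 9/8*b**4 + 21/32*b**3 - 259/2*a**2 - 959/32*a*b + 2131/32*b**2 + 51/2*b to the basis.

S(f_2,g_3): lcm = a**3*b. S = 3/8*b**4 - 5/2*a**3 - 25/32*a**2*b + 77/32*a*b**2 + 9/8*b**3 + 3/2*a*b + 21/32*b**2.
  reduce S modulo (f_1, f_2, g_3, g_4):
  remainder 3/8*b**4 + 3/16*b**3 - 23*a**2 + 29/16*a*b + 3/16*b**2 - 23/8*b ≠ 0; add g_5 = 3/8*b**4 + 3/16*b**3 - 23*a**2 + 29/16*a*b + 3/16*b**2 - 23/8*b to the basis.

The other S-polynomials (S(f_1,g_4), S(f_2,g_4), S(g_3,g_4), S(f_1,g_5), S(f_2,g_5), S(g_3,g_5), S(g_4,g_5)) all reduce to 0 modulo the current basis, so we have a Gröbner basis.
Inter-reduce: drop elements whose leading term is divisible by another's, tail-reduce, and make monic.
Reduced Gröbner basis: {b**4 + 1/2*b**3 - 184/3*a**2 + 29/6*a*b + 1/2*b**2 - 23/3*b, a**3 - 3/8*b**3 - 23/32*a**2 + 19/32*a*b - 9/8*b**2 - 21/32*b, a**2*b - 5/2*a**2 - 3/2*a*b + 3*b**2 + 3/2*b, a*b**2 + 8*a**2 + b}.

Buchberger on the second generating set:
h_1 = -4*a**2*b - a*b**2 + 2*a**2 + 6*a*b - 12*b**2 - 7*b, LT = a**2*b.
h_2 = -5*a*b**2 - 40*a**2 - 5*b, LT = a*b**2.

S(h_1,h_2): lcm = a**2*b**2. S = 1/4*a*b**3 - 8*a**3 - 1/2*a**2*b - 3/2*a*b**2 + 3*b**3 - a*b + 7/4*b**2.
  reduce S modulo (h_1, h_2):
  remainder -8*a**3 + 3*b**3 + 23/4*a**2 - 19/4*a*b + 9*b**2 + 21/4*b ≠ 0; add k_3 = -8*a**3 + 3*b**3 + 23/4*a**2 - 19/4*a*b + 9*b**2 + 21/4*b to the basis.

S(h_1,k_3): lcm = a**3*b. S = 1/4*a**2*b**2 + 3/8*b**4 - 1/2*a**3 - 25/32*a**2*b + 77/32*a*b**2 + 9/8*b**3 + 7/4*a*b + 21/32*b**2.
  reduce S modulo (h_1, h_2, k_3):
  remainder 3/8*b**4 + 3/16*b**3 - 23*a**2 + 29/16*a*b + 3/16*b**2 - 23/8*b ≠ 0; add k_4 = 3/8*b**4 + 3/16*b**3 - 23*a**2 + 29/16*a*b + 3/16*b**2 - 23/8*b to the basis.

The other S-polynomials (S(h_2,k_3), S(h_1,k_4), S(h_2,k_4), S(k_3,k_4)) all reduce to 0 modulo the current basis, so we have a Gröbner basis.
Inter-reduce: drop elements whose leading term is divisible by another's, tail-reduce, and make monic.
Reduced Gröbner basis: {b**4 + 1/2*b**3 - 184/3*a**2 + 29/6*a*b + 1/2*b**2 - 23/3*b, a**3 - 3/8*b**3 - 23/32*a**2 + 19/32*a*b - 9/8*b**2 - 21/32*b, a**2*b - 5/2*a**2 - 3/2*a*b + 3*b**2 + 3/2*b, a*b**2 + 8*a**2 + b}.

The two bases agree; hence the ideals are identical.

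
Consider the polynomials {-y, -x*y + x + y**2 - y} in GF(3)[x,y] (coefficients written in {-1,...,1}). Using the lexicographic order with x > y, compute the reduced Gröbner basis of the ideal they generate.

f_1 = -y, LT = y.
f_2 = -x*y + x + y**2 - y, LT = x*y.

S(f_1,f_2): lcm = x*y. S = x + y**2 - y.
  reduce S modulo (f_1, f_2):
  remainder x ≠ 0; add g_3 = x to the basis.

The other S-polynomials (S(f_1,g_3), S(f_2,g_3)) all reduce to 0 modulo the current basis, so we have a Gröbner basis.
Inter-reduce: drop elements whose leading term is divisible by another's, tail-reduce, and make monic.

G = {x, y}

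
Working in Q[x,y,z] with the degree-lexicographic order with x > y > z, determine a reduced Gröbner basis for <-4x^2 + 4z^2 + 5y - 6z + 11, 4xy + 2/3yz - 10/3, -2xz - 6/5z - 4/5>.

This is the nonlinear analogue of row-reducing a linear system.

f_1 = -4x^2 + 4z^2 + 5y - 6z + 11, LT = x^2.
f_2 = 4xy + 2/3yz - 10/3, LT = xy.
f_3 = -2xz - 6/5z - 4/5, LT = xz.

S(f_1,f_2): lcm = x^2y. S = -1/6xyz - yz^2 - 5/4y^2 + 3/2yz + 5/6x - 11/4y.
  leading term xyz: subtract (-1/24z)·f_2 from -1/6xyz - yz^2 - 5/4y^2 + 3/2yz + 5/6x - 11/4y → -35/36yz^2 - 5/4y^2 + 3/2yz + 5/6x - 11/4y - 5/36z
  leading term yz^2: no divisor's leading term divides it; move -35/36yz^2 to the remainder.
  leading term y^2: no divisor's leading term divides it; move -5/4y^2 to the remainder.
  leading term yz: no divisor's leading term divides it; move 3/2yz to the remainder.
  leading term x: no divisor's leading term divides it; move 5/6x to the remainder.
  leading term y: no divisor's leading term divides it; move -11/4y to the remainder.
  leading term z: no divisor's leading term divides it; move -5/36z to the remainder.
  remainder -35/36yz^2 - 5/4y^2 + 3/2yz + 5/6x - 11/4y - 5/36z ≠ 0; add g_4 = -35/36yz^2 - 5/4y^2 + 3/2yz + 5/6x - 11/4y - 5/36z to the basis.

S(f_1,f_3): lcm = x^2z. S = -z^3 - 3/5xz - 5/4yz + 3/2z^2 - 2/5x - 11/4z.
  leading term z^3: no divisor's leading term divides it; move -z^3 to the remainder.
  leading term xz: subtract (3/10)·f_3 from -3/5xz - 5/4yz + 3/2z^2 - 2/5x - 11/4z → -5/4yz + 3/2z^2 - 2/5x - 239/100z + 6/25
  leading term yz: no divisor's leading term divides it; move -5/4yz to the remainder.
  leading term z^2: no divisor's leading term divides it; move 3/2z^2 to the remainder.
  leading term x: no divisor's leading term divides it; move -2/5x to the remainder.
  leading term z: no divisor's leading term divides it; move -239/100z to the remainder.
  leading term 1: no divisor's leading term divides it; move 6/25 to the remainder.
  remainder -z^3 - 5/4yz + 3/2z^2 - 2/5x - 239/100z + 6/25 ≠ 0; add g_5 = -z^3 - 5/4yz + 3/2z^2 - 2/5x - 239/100z + 6/25 to the basis.

S(f_2,f_3): lcm = xyz. S = 1/6yz^2 - 3/5yz - 2/5y - 5/6z.
  leading term yz^2: subtract (-6/35)·g_4 from 1/6yz^2 - 3/5yz - 2/5y - 5/6z → -3/14y^2 - 12/35yz + 1/7x - 61/70y - 6/7z
  leading term y^2: no divisor's leading term divides it; move -3/14y^2 to the remainder.
  leading term yz: no divisor's leading term divides it; move -12/35yz to the remainder.
  leading term x: no divisor's leading term divides it; move 1/7x to the remainder.
  leading term y: no divisor's leading term divides it; move -61/70y to the remainder.
  leading term z: no divisor's leading term divides it; move -6/7z to the remainder.
  remainder -3/14y^2 - 12/35yz + 1/7x - 61/70y - 6/7z ≠ 0; add g_6 = -3/14y^2 - 12/35yz + 1/7x - 61/70y - 6/7z to the basis.

The other S-polynomials (S(f_1,g_4), S(f_2,g_4), S(f_3,g_4), S(f_1,g_5), S(f_2,g_5), S(f_3,g_5), S(g_4,g_5), S(f_1,g_6), S(f_2,g_6), S(f_3,g_6), S(g_4,g_6), S(g_5,g_6)) all reduce to 0 modulo the current basis, so we have a Gröbner basis.

G = {yz^2 - 18/5yz - 12/5y - 5z, z^3 + 5/4yz - 3/2z^2 + 2/5x + 239/100z - 6/25, x^2 - z^2 - 5/4y + 3/2z - 11/4, xy + 1/6yz - 5/6, xz + 3/5z + 2/5, y^2 + 8/5yz - 2/3x + 61/15y + 4z}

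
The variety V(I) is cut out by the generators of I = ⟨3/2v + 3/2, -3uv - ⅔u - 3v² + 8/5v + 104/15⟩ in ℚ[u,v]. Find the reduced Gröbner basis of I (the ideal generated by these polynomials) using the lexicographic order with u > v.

G = {u + 1, v + 1}

f_1 = 3/2v + 3/2, LT = v.
f_2 = -3uv - ⅔u - 3v² + 8/5v + 104/15, LT = uv.

S(f_1,f_2): lcm = uv. S = 7/9u - v² + 8/15v + 104/45.
  reduce S modulo (f_1, f_2):
  remainder 7/9u + 7/9 ≠ 0; add g_3 = 7/9u + 7/9 to the basis.

The other S-polynomials (S(f_1,g_3), S(f_2,g_3)) all reduce to 0 modulo the current basis, so we have a Gröbner basis.
Inter-reduce: drop elements whose leading term is divisible by another's, tail-reduce, and make monic.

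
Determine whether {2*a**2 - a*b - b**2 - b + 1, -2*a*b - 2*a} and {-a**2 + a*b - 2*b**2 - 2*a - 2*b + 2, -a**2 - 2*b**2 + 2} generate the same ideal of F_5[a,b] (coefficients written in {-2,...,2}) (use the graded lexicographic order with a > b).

No, the ideals differ.

Two ideals are equal iff their reduced Gröbner bases coincide (the reduced basis is unique for a fixed ordering).
Buchberger on the first generating set:
f_1 = 2*a**2 - a*b - b**2 - b + 1, LT = a**2.
f_2 = -2*a*b - 2*a, LT = a*b.

S(f_1,f_2): lcm = a**2*b. S = 2*a*b**2 + 2*b**3 - a**2 + 2*b**2 - 2*b.
  leading term a*b**2: subtract (-b)·f_2 from 2*a*b**2 + 2*b**3 - a**2 + 2*b**2 - 2*b → 2*b**3 - a**2 - 2*a*b + 2*b**2 - 2*b
  leading term b**3: no divisor's leading term divides it; move 2*b**3 to the remainder.
  leading term a**2: subtract (2)·f_1 from -a**2 - 2*a*b + 2*b**2 - 2*b → -b**2 - 2
  leading term b**2: no divisor's leading term divides it; move -b**2 to the remainder.
  leading term 1: no divisor's leading term divides it; move -2 to the remainder.
  remainder 2*b**3 - b**2 - 2 ≠ 0; add g_3 = 2*b**3 - b**2 - 2 to the basis.

S(f_1,g_3): leading monomials are coprime, so the S-polynomial reduces to 0 (Buchberger's first criterion).
S(f_2,g_3): lcm = a*b**3. S = -a*b**2 + a.
  leading term a*b**2: subtract (-2*b)·f_2 from -a*b**2 + a → a*b + a
  leading term a*b: subtract (2)·f_2 from a*b + a → 0
  remainder 0.

Every S-polynomial of the final basis reduces to 0, so we have a Gröbner basis.
Inter-reduce: drop elements whose leading term is divisible by another's, tail-reduce, and make monic.
Reduced Gröbner basis: {b**3 + 2*b**2 - 1, a**2 + 2*b**2 - 2*a + 2*b - 2, a*b + a}.

Buchberger on the second generating set:
h_1 = -a**2 + a*b - 2*b**2 - 2*a - 2*b + 2, LT = a**2.
h_2 = -a**2 - 2*b**2 + 2, LT = a**2.

S(h_1,h_2): lcm = a**2. S = -a*b + 2*a + 2*b.
  leading term a*b: no divisor's leading term divides it; move -a*b to the remainder.
  leading term a: no divisor's leading term divides it; move 2*a to the remainder.
  leading term b: no divisor's leading term divides it; move 2*b to the remainder.
  remainder -a*b + 2*a + 2*b ≠ 0; add k_3 = -a*b + 2*a + 2*b to the basis.

S(h_1,k_3): lcm = a**2*b. S = -a*b**2 + 2*b**3 + 2*a**2 - a*b + 2*b**2 - 2*b.
  leading term a*b**2: subtract (b)·k_3 from -a*b**2 + 2*b**3 + 2*a**2 - a*b + 2*b**2 - 2*b → 2*b**3 + 2*a**2 + 2*a*b - 2*b
  leading term b**3: no divisor's leading term divides it; move 2*b**3 to the remainder.
  leading term a**2: subtract (-2)·h_1 from 2*a**2 + 2*a*b - 2*b → -a*b + b**2 + a - b - 1
  leading term a*b: subtract (1)·k_3 from -a*b + b**2 + a - b - 1 → b**2 - a + 2*b - 1
  leading term b**2: no divisor's leading term divides it; move b**2 to the remainder.
  leading term a: no divisor's leading term divides it; move -a to the remainder.
  leading term b: no divisor's leading term divides it; move 2*b to the remainder.
  leading term 1: no divisor's leading term divides it; move -1 to the remainder.
  remainder 2*b**3 + b**2 - a + 2*b - 1 ≠ 0; add k_4 = 2*b**3 + b**2 - a + 2*b - 1 to the basis.

S(h_2,k_3): lcm = a**2*b. S = 2*b**3 + 2*a**2 + 2*a*b - 2*b.
  leading term b**3: subtract (1)·k_4 from 2*b**3 + 2*a**2 + 2*a*b - 2*b → 2*a**2 + 2*a*b - b**2 + a + b + 1
  leading term a**2: subtract (-2)·h_1 from 2*a**2 + 2*a*b - b**2 + a + b + 1 → -a*b + 2*a + 2*b
  leading term a*b: subtract (1)·k_3 from -a*b + 2*a + 2*b → 0
  remainder 0.

S(h_1,k_4): leading monomials are coprime, so the S-polynomial reduces to 0 (Buchberger's first criterion).
S(h_2,k_4): leading monomials are coprime, so the S-polynomial reduces to 0 (Buchberger's first criterion).
S(k_3,k_4): lcm = a*b**3. S = -2*b**3 - 2*a**2 - a*b - 2*a.
  leading term b**3: subtract (-1)·k_4 from -2*b**3 - 2*a**2 - a*b - 2*a → -2*a**2 - a*b + b**2 + 2*a + 2*b - 1
  leading term a**2: subtract (2)·h_1 from -2*a**2 - a*b + b**2 + 2*a + 2*b - 1 → 2*a*b + a + b
  leading term a*b: subtract (-2)·k_3 from 2*a*b + a + b → 0
  remainder 0.

Every S-polynomial of the final basis reduces to 0, so we have a Gröbner basis.
Inter-reduce: drop elements whose leading term is divisible by another's, tail-reduce, and make monic.
Reduced Gröbner basis: {b**3 - 2*b**2 + 2*a + b + 2, a**2 + 2*b**2 - 2, a*b - 2*a - 2*b}.

Since the reduced bases disagree, the two ideals are not the same.
The choice of monomial ordering does not affect the verdict — as long as both bases are computed under the same ordering, their equality decides ideal equality.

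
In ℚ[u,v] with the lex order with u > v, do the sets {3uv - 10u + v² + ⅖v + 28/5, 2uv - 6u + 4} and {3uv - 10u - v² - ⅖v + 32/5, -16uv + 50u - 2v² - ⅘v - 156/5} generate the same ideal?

Since reduced Gröbner bases are canonical representatives of ideals under a given ordering, it suffices to compute and compare them.
Buchberger on the first generating set:
f_1 = 3uv - 10u + v² + ⅖v + 28/5, LT = uv.
f_2 = 2uv - 6u + 4, LT = uv.

S(f_1,f_2): lcm = uv. S = -⅓u + ⅓v² + 2/15v - 2/15.
  leading term u: no divisor's leading term divides it; move -⅓u to the remainder.
  leading term v²: no divisor's leading term divides it; move ⅓v² to the remainder.
  leading term v: no divisor's leading term divides it; move 2/15v to the remainder.
  leading term 1: no divisor's leading term divides it; move -2/15 to the remainder.
  remainder -⅓u + ⅓v² + 2/15v - 2/15 ≠ 0; add g_3 = -⅓u + ⅓v² + 2/15v - 2/15 to the basis.

S(f_1,g_3): lcm = uv. S = -10/3u + v³ + 11/15v² - 4/15v + 28/15.
  leading term u: subtract (10)·g_3 from -10/3u + v³ + 11/15v² - 4/15v + 28/15 → v³ - 13/5v² - 8/5v + 16/5
  leading term v³: no divisor's leading term divides it; move v³ to the remainder.
  leading term v²: no divisor's leading term divides it; move -13/5v² to the remainder.
  leading term v: no divisor's leading term divides it; move -8/5v to the remainder.
  leading term 1: no divisor's leading term divides it; move 16/5 to the remainder.
  remainder v³ - 13/5v² - 8/5v + 16/5 ≠ 0; add g_4 = v³ - 13/5v² - 8/5v + 16/5 to the basis.

The other S-polynomials (S(f_2,g_3), S(f_1,g_4), S(f_2,g_4), S(g_3,g_4)) all reduce to 0 modulo the current basis, so we have a Gröbner basis.
Inter-reduce: drop elements whose leading term is divisible by another's, tail-reduce, and make monic.
Reduced Gröbner basis: {u - v² - ⅖v + ⅖, v³ - 13/5v² - 8/5v + 16/5}.

Buchberger on the second generating set:
h_1 = 3uv - 10u - v² - ⅖v + 32/5, LT = uv.
h_2 = -16uv + 50u - 2v² - ⅘v - 156/5, LT = uv.

S(h_1,h_2): lcm = uv. S = -5/24u - 11/24v² - 11/60v + 11/60.
  leading term u: no divisor's leading term divides it; move -5/24u to the remainder.
  leading term v²: no divisor's leading term divides it; move -11/24v² to the remainder.
  leading term v: no divisor's leading term divides it; move -11/60v to the remainder.
  leading term 1: no divisor's leading term divides it; move 11/60 to the remainder.
  remainder -5/24u - 11/24v² - 11/60v + 11/60 ≠ 0; add k_3 = -5/24u - 11/24v² - 11/60v + 11/60 to the basis.

S(h_1,k_3): lcm = uv. S = -10/3u - 11/5v³ - 91/75v² + 56/75v + 32/15.
  leading term u: subtract (16)·k_3 from -10/3u - 11/5v³ - 91/75v² + 56/75v + 32/15 → -11/5v³ + 153/25v² + 92/25v - ⅘
  leading term v³: no divisor's leading term divides it; move -11/5v³ to the remainder.
  leading term v²: no divisor's leading term divides it; move 153/25v² to the remainder.
  leading term v: no divisor's leading term divides it; move 92/25v to the remainder.
  leading term 1: no divisor's leading term divides it; move -⅘ to the remainder.
  remainder -11/5v³ + 153/25v² + 92/25v - ⅘ ≠ 0; add k_4 = -11/5v³ + 153/25v² + 92/25v - ⅘ to the basis.

The other S-polynomials (S(h_2,k_3), S(h_1,k_4), S(h_2,k_4), S(k_3,k_4)) all reduce to 0 modulo the current basis, so we have a Gröbner basis.
Inter-reduce: drop elements whose leading term is divisible by another's, tail-reduce, and make monic.
Reduced Gröbner basis: {u + 11/5v² + 22/25v - 22/25, v³ - 153/55v² - 92/55v + 4/11}.

These differ, so the ideals are not equal.

No, the ideals differ.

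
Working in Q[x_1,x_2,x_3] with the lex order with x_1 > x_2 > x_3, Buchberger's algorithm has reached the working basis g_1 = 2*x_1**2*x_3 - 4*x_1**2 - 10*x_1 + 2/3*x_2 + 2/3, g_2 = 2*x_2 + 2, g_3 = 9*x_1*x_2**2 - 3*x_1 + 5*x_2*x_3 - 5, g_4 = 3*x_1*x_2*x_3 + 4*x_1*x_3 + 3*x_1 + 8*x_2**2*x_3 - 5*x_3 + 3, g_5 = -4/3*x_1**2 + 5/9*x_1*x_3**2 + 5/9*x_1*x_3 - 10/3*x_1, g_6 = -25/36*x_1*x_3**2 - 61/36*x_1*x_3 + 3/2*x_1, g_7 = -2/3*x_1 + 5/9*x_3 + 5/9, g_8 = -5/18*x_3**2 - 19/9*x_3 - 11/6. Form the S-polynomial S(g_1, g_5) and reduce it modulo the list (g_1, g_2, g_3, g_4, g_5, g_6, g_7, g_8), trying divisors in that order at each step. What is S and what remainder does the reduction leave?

S(g_1, g_5) = -2*x_1**2 + 5/12*x_1*x_3**3 + 5/12*x_1*x_3**2 - 5/2*x_1*x_3 - 5*x_1 + 1/3*x_2 + 1/3; remainder on division = -1054/125*x_3 - 1054/125.

lcm(LM(g_1), LM(g_5)) = x_1**2*x_3.
S = (lcm/LT(g_1))·g_1 − (lcm/LT(g_5))·g_5 = -2*x_1**2 + 5/12*x_1*x_3**3 + 5/12*x_1*x_3**2 - 5/2*x_1*x_3 - 5*x_1 + 1/3*x_2 + 1/3.
Reduce S modulo (g_1, g_2, g_3, g_4, g_5, g_6, g_7, g_8) in that order:
  leading term x_1**2: subtract (3/2)·g_5 from -2*x_1**2 + 5/12*x_1*x_3**3 + 5/12*x_1*x_3**2 - 5/2*x_1*x_3 - 5*x_1 + 1/3*x_2 + 1/3 → 5/12*x_1*x_3**3 - 5/12*x_1*x_3**2 - 10/3*x_1*x_3 + 1/3*x_2 + 1/3
  leading term x_1*x_3**3: subtract (-3/5*x_3)·g_6 from 5/12*x_1*x_3**3 - 5/12*x_1*x_3**2 - 10/3*x_1*x_3 + 1/3*x_2 + 1/3 → -43/30*x_1*x_3**2 - 73/30*x_1*x_3 + 1/3*x_2 + 1/3
  leading term x_1*x_3**2: subtract (258/125)·g_6 from -43/30*x_1*x_3**2 - 73/30*x_1*x_3 + 1/3*x_2 + 1/3 → 133/125*x_1*x_3 - 387/125*x_1 + 1/3*x_2 + 1/3
  leading term x_1*x_3: subtract (-399/250*x_3)·g_7 from 133/125*x_1*x_3 - 387/125*x_1 + 1/3*x_2 + 1/3 → -387/125*x_1 + 1/3*x_2 + 133/150*x_3**2 + 133/150*x_3 + 1/3
  leading term x_1: subtract (1161/250)·g_7 from -387/125*x_1 + 1/3*x_2 + 133/150*x_3**2 + 133/150*x_3 + 1/3 → 1/3*x_2 + 133/150*x_3**2 - 127/75*x_3 - 337/150
  leading term x_2: subtract (1/6)·g_2 from 1/3*x_2 + 133/150*x_3**2 - 127/75*x_3 - 337/150 → 133/150*x_3**2 - 127/75*x_3 - 129/50
  leading term x_3**2: subtract (-399/125)·g_8 from 133/150*x_3**2 - 127/75*x_3 - 129/50 → -1054/125*x_3 - 1054/125
  leading term x_3: no divisor's leading term divides it; move -1054/125*x_3 to the remainder.
  leading term 1: no divisor's leading term divides it; move -1054/125 to the remainder.
The remainder -1054/125*x_3 - 1054/125 is nonzero, so it would be added as the next basis element.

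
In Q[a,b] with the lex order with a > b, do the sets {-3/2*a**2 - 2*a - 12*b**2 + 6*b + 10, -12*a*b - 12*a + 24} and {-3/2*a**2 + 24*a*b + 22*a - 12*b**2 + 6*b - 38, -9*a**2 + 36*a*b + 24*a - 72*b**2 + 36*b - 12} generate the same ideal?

Yes, the ideals are equal.

Since reduced Gröbner bases are canonical representatives of ideals under a given ordering, it suffices to compute and compare them.
Buchberger on the first generating set:
f_1 = -3/2*a**2 - 2*a - 12*b**2 + 6*b + 10, LT = a**2.
f_2 = -12*a*b - 12*a + 24, LT = a*b.

S(f_1,f_2): lcm = a**2*b. S = -a**2 + 4/3*a*b + 2*a + 8*b**3 - 4*b**2 - 20/3*b.
  reduce S modulo (f_1, f_2):
  remainder 2*a + 8*b**3 + 4*b**2 - 32/3*b - 4 ≠ 0; add g_3 = 2*a + 8*b**3 + 4*b**2 - 32/3*b - 4 to the basis.

S(f_2,g_3): lcm = a*b. S = a - 4*b**4 - 2*b**3 + 16/3*b**2 + 2*b - 2.
  reduce S modulo (f_1, f_2, g_3):
  remainder -4*b**4 - 6*b**3 + 10/3*b**2 + 22/3*b ≠ 0; add g_4 = -4*b**4 - 6*b**3 + 10/3*b**2 + 22/3*b to the basis.

The other S-polynomials (S(f_1,g_3), S(f_1,g_4), S(f_2,g_4), S(g_3,g_4)) all reduce to 0 modulo the current basis, so we have a Gröbner basis.
Inter-reduce: drop elements whose leading term is divisible by another's, tail-reduce, and make monic.
Reduced Gröbner basis: {a + 4*b**3 + 2*b**2 - 16/3*b - 2, b**4 + 3/2*b**3 - 5/6*b**2 - 11/6*b}.

Buchberger on the second generating set:
h_1 = -3/2*a**2 + 24*a*b + 22*a - 12*b**2 + 6*b - 38, LT = a**2.
h_2 = -9*a**2 + 36*a*b + 24*a - 72*b**2 + 36*b - 12, LT = a**2.

S(h_1,h_2): lcm = a**2. S = -12*a*b - 12*a + 24.
  reduce S modulo (h_1, h_2):
  remainder -12*a*b - 12*a + 24 ≠ 0; add k_3 = -12*a*b - 12*a + 24 to the basis.

S(h_1,k_3): lcm = a**2*b. S = -a**2 - 16*a*b**2 - 44/3*a*b + 2*a + 8*b**3 - 4*b**2 + 76/3*b.
  reduce S modulo (h_1, h_2, k_3):
  remainder 2*a + 8*b**3 + 4*b**2 - 32/3*b - 4 ≠ 0; add k_4 = 2*a + 8*b**3 + 4*b**2 - 32/3*b - 4 to the basis.

S(k_3,k_4): lcm = a*b. S = a - 4*b**4 - 2*b**3 + 16/3*b**2 + 2*b - 2.
  reduce S modulo (h_1, h_2, k_3, k_4):
  remainder -4*b**4 - 6*b**3 + 10/3*b**2 + 22/3*b ≠ 0; add k_5 = -4*b**4 - 6*b**3 + 10/3*b**2 + 22/3*b to the basis.

The other S-polynomials (S(h_2,k_3), S(h_1,k_4), S(h_2,k_4), S(h_1,k_5), S(h_2,k_5), S(k_3,k_5), S(k_4,k_5)) all reduce to 0 modulo the current basis, so we have a Gröbner basis.
Inter-reduce: drop elements whose leading term is divisible by another's, tail-reduce, and make monic.
Reduced Gröbner basis: {a + 4*b**3 + 2*b**2 - 16/3*b - 2, b**4 + 3/2*b**3 - 5/6*b**2 - 11/6*b}.

These coincide, so the ideals are equal.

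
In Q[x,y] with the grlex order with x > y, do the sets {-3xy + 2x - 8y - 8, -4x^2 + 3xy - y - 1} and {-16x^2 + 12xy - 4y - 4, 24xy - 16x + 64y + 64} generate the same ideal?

Yes, the ideals are equal.

Equality of ideals is decidable: compute both reduced Gröbner bases (unique for the ordering) and check whether they agree.
Buchberger on the first generating set:
f_1 = -3xy + 2x - 8y - 8, LT = xy.
f_2 = -4x^2 + 3xy - y - 1, LT = x^2.

S(f_1,f_2): lcm = x^2y. S = 3/4xy^2 - 2/3x^2 + 8/3xy - 1/4y^2 + 8/3x - 1/4y.
  reduce S modulo (f_1, f_2):
  remainder -9/4y^2 + 40/9x - 331/36y - 125/18 ≠ 0; add g_3 = -9/4y^2 + 40/9x - 331/36y - 125/18 to the basis.

The other S-polynomials (S(f_1,g_3), S(f_2,g_3)) all reduce to 0 modulo the current basis, so we have a Gröbner basis.
Inter-reduce: drop elements whose leading term is divisible by another's, tail-reduce, and make monic.
Reduced Gröbner basis: {x^2 - 1/2x + 9/4y + 9/4, xy - 2/3x + 8/3y + 8/3, y^2 - 160/81x + 331/81y + 250/81}.

Buchberger on the second generating set:
h_1 = -16x^2 + 12xy - 4y - 4, LT = x^2.
h_2 = 24xy - 16x + 64y + 64, LT = xy.

S(h_1,h_2): lcm = x^2y. S = -3/4xy^2 + 2/3x^2 - 8/3xy + 1/4y^2 - 8/3x + 1/4y.
  reduce S modulo (h_1, h_2):
  remainder 9/4y^2 - 40/9x + 331/36y + 125/18 ≠ 0; add k_3 = 9/4y^2 - 40/9x + 331/36y + 125/18 to the basis.

The other S-polynomials (S(h_1,k_3), S(h_2,k_3)) all reduce to 0 modulo the current basis, so we have a Gröbner basis.
Inter-reduce: drop elements whose leading term is divisible by another's, tail-reduce, and make monic.
Reduced Gröbner basis: {x^2 - 1/2x + 9/4y + 9/4, xy - 2/3x + 8/3y + 8/3, y^2 - 160/81x + 331/81y + 250/81}.

The two bases agree; hence the ideals are identical.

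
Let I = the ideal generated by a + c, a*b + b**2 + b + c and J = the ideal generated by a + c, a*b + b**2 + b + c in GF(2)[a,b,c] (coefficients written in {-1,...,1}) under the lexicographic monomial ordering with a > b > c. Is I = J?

Since reduced Gröbner bases are canonical representatives of ideals under a given ordering, it suffices to compute and compare them.
Buchberger on the first generating set:
f_1 = a + c, LT = a.
f_2 = a*b + b**2 + b + c, LT = a*b.

S(f_1,f_2): lcm = a*b. S = b**2 + b*c + b + c.
  reduce S modulo (f_1, f_2):
  remainder b**2 + b*c + b + c ≠ 0; add g_3 = b**2 + b*c + b + c to the basis.

The other S-polynomials (S(f_1,g_3), S(f_2,g_3)) all reduce to 0 modulo the current basis, so we have a Gröbner basis.
Inter-reduce: drop elements whose leading term is divisible by another's, tail-reduce, and make monic.
Reduced Gröbner basis: {a + c, b**2 + b*c + b + c}.

Buchberger on the second generating set:
h_1 = a + c, LT = a.
h_2 = a*b + b**2 + b + c, LT = a*b.

S(h_1,h_2): lcm = a*b. S = b**2 + b*c + b + c.
  reduce S modulo (h_1, h_2):
  remainder b**2 + b*c + b + c ≠ 0; add k_3 = b**2 + b*c + b + c to the basis.

The other S-polynomials (S(h_1,k_3), S(h_2,k_3)) all reduce to 0 modulo the current basis, so we have a Gröbner basis.
Inter-reduce: drop elements whose leading term is divisible by another's, tail-reduce, and make monic.
Reduced Gröbner basis: {a + c, b**2 + b*c + b + c}.

Same reduced basis, so the two generating sets span the same ideal.

Yes, the ideals are equal.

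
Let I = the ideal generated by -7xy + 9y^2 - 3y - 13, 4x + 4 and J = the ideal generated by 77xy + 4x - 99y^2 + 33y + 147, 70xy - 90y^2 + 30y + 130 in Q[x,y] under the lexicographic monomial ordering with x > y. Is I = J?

Yes, the ideals are equal.

Equality of ideals is decidable: compute both reduced Gröbner bases (unique for the ordering) and check whether they agree.
Buchberger on the first generating set:
f_1 = -7xy + 9y^2 - 3y - 13, LT = xy.
f_2 = 4x + 4, LT = x.

S(f_1,f_2): lcm = xy. S = -9/7y^2 - 4/7y + 13/7.
  reduce S modulo (f_1, f_2):
  remainder -9/7y^2 - 4/7y + 13/7 ≠ 0; add g_3 = -9/7y^2 - 4/7y + 13/7 to the basis.

The other S-polynomials (S(f_1,g_3), S(f_2,g_3)) all reduce to 0 modulo the current basis, so we have a Gröbner basis.
Inter-reduce: drop elements whose leading term is divisible by another's, tail-reduce, and make monic.
Reduced Gröbner basis: {x + 1, y^2 + 4/9y - 13/9}.

Buchberger on the second generating set:
h_1 = 77xy + 4x - 99y^2 + 33y + 147, LT = xy.
h_2 = 70xy - 90y^2 + 30y + 130, LT = xy.

S(h_1,h_2): lcm = xy. S = 4/77x + 4/77.
  reduce S modulo (h_1, h_2):
  remainder 4/77x + 4/77 ≠ 0; add k_3 = 4/77x + 4/77 to the basis.

S(h_1,k_3): lcm = xy. S = 4/77x - 9/7y^2 - 4/7y + 21/11.
  reduce S modulo (h_1, h_2, k_3):
  remainder -9/7y^2 - 4/7y + 13/7 ≠ 0; add k_4 = -9/7y^2 - 4/7y + 13/7 to the basis.

The other S-polynomials (S(h_2,k_3), S(h_1,k_4), S(h_2,k_4), S(k_3,k_4)) all reduce to 0 modulo the current basis, so we have a Gröbner basis.
Inter-reduce: drop elements whose leading term is divisible by another's, tail-reduce, and make monic.
Reduced Gröbner basis: {x + 1, y^2 + 4/9y - 13/9}.

Same reduced basis, so the two generating sets span the same ideal.
The choice of monomial ordering does not affect the verdict — as long as both bases are computed under the same ordering, their equality decides ideal equality.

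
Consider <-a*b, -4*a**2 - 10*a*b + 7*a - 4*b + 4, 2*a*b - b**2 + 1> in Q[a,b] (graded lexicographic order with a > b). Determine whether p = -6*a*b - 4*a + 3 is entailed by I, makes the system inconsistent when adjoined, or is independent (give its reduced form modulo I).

First compute the reduced Gröbner basis of I by Buchberger's algorithm.
f_1 = -a*b, LT = a*b.
f_2 = -4*a**2 - 10*a*b + 7*a - 4*b + 4, LT = a**2.
f_3 = 2*a*b - b**2 + 1, LT = a*b.

S(f_1,f_2): lcm = a**2*b. S = -5/2*a*b**2 + 7/4*a*b - b**2 + b.
  leading term a*b**2: subtract (5/2*b)·f_1 from -5/2*a*b**2 + 7/4*a*b - b**2 + b → 7/4*a*b - b**2 + b
  leading term a*b: subtract (-7/4)·f_1 from 7/4*a*b - b**2 + b → -b**2 + b
  leading term b**2: no divisor's leading term divides it; move -b**2 to the remainder.
  leading term b: no divisor's leading term divides it; move b to the remainder.
  remainder -b**2 + b ≠ 0; add h_4 = -b**2 + b to the basis.

S(f_1,f_3): lcm = a*b. S = 1/2*b**2 - 1/2.
  leading term b**2: subtract (-1/2)·h_4 from 1/2*b**2 - 1/2 → 1/2*b - 1/2
  leading term b: no divisor's leading term divides it; move 1/2*b to the remainder.
  leading term 1: no divisor's leading term divides it; move -1/2 to the remainder.
  remainder 1/2*b - 1/2 ≠ 0; add h_5 = 1/2*b - 1/2 to the basis.

S(f_2,f_3): lcm = a**2*b. S = 3*a*b**2 - 7/4*a*b + b**2 - 1/2*a - b.
  leading term a*b**2: subtract (-3*b)·f_1 from 3*a*b**2 - 7/4*a*b + b**2 - 1/2*a - b → -7/4*a*b + b**2 - 1/2*a - b
  leading term a*b: subtract (7/4)·f_1 from -7/4*a*b + b**2 - 1/2*a - b → b**2 - 1/2*a - b
  leading term b**2: subtract (-1)·h_4 from b**2 - 1/2*a - b → -1/2*a
  leading term a: no divisor's leading term divides it; move -1/2*a to the remainder.
  remainder -1/2*a ≠ 0; add h_6 = -1/2*a to the basis.

S(f_1,h_4): lcm = a*b**2. S = a*b.
  leading term a*b: subtract (-1)·f_1 from a*b → 0
  remainder 0.

S(f_2,h_4): leading monomials are coprime, so the S-polynomial reduces to 0 (Buchberger's first criterion).
S(f_3,h_4): lcm = a*b**2. S = -1/2*b**3 + a*b + 1/2*b.
  leading term b**3: subtract (1/2*b)·h_4 from -1/2*b**3 + a*b + 1/2*b → a*b - 1/2*b**2 + 1/2*b
  leading term a*b: subtract (-1)·f_1 from a*b - 1/2*b**2 + 1/2*b → -1/2*b**2 + 1/2*b
  leading term b**2: subtract (1/2)·h_4 from -1/2*b**2 + 1/2*b → 0
  remainder 0.

S(f_1,h_5): lcm = a*b. S = a.
  leading term a: subtract (-2)·h_6 from a → 0
  remainder 0.

S(f_2,h_5): leading monomials are coprime, so the S-polynomial reduces to 0 (Buchberger's first criterion).
S(f_3,h_5): lcm = a*b. S = -1/2*b**2 + a + 1/2.
  leading term b**2: subtract (1/2)·h_4 from -1/2*b**2 + a + 1/2 → a - 1/2*b + 1/2
  leading term a: subtract (-2)·h_6 from a - 1/2*b + 1/2 → -1/2*b + 1/2
  leading term b: subtract (-1)·h_5 from -1/2*b + 1/2 → 0
  remainder 0.

S(h_4,h_5): lcm = b**2. S = 0.
  remainder 0.

S(f_1,h_6): lcm = a*b. S = 0.
  remainder 0.

S(f_2,h_6): lcm = a**2. S = 5/2*a*b - 7/4*a + b - 1.
  leading term a*b: subtract (-5/2)·f_1 from 5/2*a*b - 7/4*a + b - 1 → -7/4*a + b - 1
  leading term a: subtract (7/2)·h_6 from -7/4*a + b - 1 → b - 1
  leading term b: subtract (2)·h_5 from b - 1 → 0
  remainder 0.

S(f_3,h_6): lcm = a*b. S = -1/2*b**2 + 1/2.
  leading term b**2: subtract (1/2)·h_4 from -1/2*b**2 + 1/2 → -1/2*b + 1/2
  leading term b: subtract (-1)·h_5 from -1/2*b + 1/2 → 0
  remainder 0.

S(h_4,h_6): leading monomials are coprime, so the S-polynomial reduces to 0 (Buchberger's first criterion).
S(h_5,h_6): leading monomials are coprime, so the S-polynomial reduces to 0 (Buchberger's first criterion).
Every S-polynomial of the final basis reduces to 0, so we have a Gröbner basis.
Inter-reduce: drop elements whose leading term is divisible by another's, tail-reduce, and make monic.
Reduced Gröbner basis: {a, b - 1}.
Label its elements g_1 = a, g_2 = b - 1.

Reduce p = -6*a*b - 4*a + 3 modulo G:
  leading term a*b: subtract (-6*b)·g_1 from -6*a*b - 4*a + 3 → -4*a + 3
  leading term a: subtract (-4)·g_1 from -4*a + 3 → 3
  leading term 1: no divisor's leading term divides it; move 3 to the remainder.
  normal form = 3.
The normal form is nonzero, so p ∉ I. Since p minus its normal form lies in I, I + (p) = I + (r) where r = 3; decide whether this ideal is the whole ring.
Here r = 3 is a nonzero constant, hence a unit: 1 ∈ I + (p), the Gröbner basis of I + (p) is {1}, and the enlarged system has no common solution — adjoining p is inconsistent.

Adjoining -6*a*b - 4*a + 3 makes the ideal the whole ring: the system is inconsistent.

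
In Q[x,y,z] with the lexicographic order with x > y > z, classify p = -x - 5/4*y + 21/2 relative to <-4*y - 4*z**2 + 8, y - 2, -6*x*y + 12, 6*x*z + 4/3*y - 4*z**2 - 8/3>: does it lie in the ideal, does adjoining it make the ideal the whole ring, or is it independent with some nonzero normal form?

First compute the reduced Gröbner basis of I by Buchberger's algorithm.
f_1 = -4*y - 4*z**2 + 8, LT = y.
f_2 = y - 2, LT = y.
f_3 = -6*x*y + 12, LT = x*y.
f_4 = 6*x*z + 4/3*y - 4*z**2 - 8/3, LT = x*z.

S(f_1,f_2): lcm = y. S = z**2.
  leading term z**2: no divisor's leading term divides it; move z**2 to the remainder.
  remainder z**2 ≠ 0; add h_5 = z**2 to the basis.

S(f_1,f_3): lcm = x*y. S = x*z**2 - 2*x + 2.
  leading term x*z**2: subtract (1/6*z)·f_4 from x*z**2 - 2*x + 2 → -2*x - 2/9*y*z + 2/3*z**3 + 4/9*z + 2
  leading term x: no divisor's leading term divides it; move -2*x to the remainder.
  leading term y*z: subtract (1/18*z)·f_1 from -2/9*y*z + 2/3*z**3 + 4/9*z + 2 → 8/9*z**3 + 2
  leading term z**3: subtract (8/9*z)·h_5 from 8/9*z**3 + 2 → 2
  leading term 1: no divisor's leading term divides it; move 2 to the remainder.
  remainder -2*x + 2 ≠ 0; add h_6 = -2*x + 2 to the basis.

S(f_3,f_4): lcm = x*y*z. S = -2/9*y**2 + 2/3*y*z**2 + 4/9*y - 2*z.
  leading term y**2: subtract (1/18*y)·f_1 from -2/9*y**2 + 2/3*y*z**2 + 4/9*y - 2*z → 8/9*y*z**2 - 2*z
  leading term y*z**2: subtract (-2/9*z**2)·f_1 from 8/9*y*z**2 - 2*z → -8/9*z**4 + 16/9*z**2 - 2*z
  leading term z**4: subtract (-8/9*z**2)·h_5 from -8/9*z**4 + 16/9*z**2 - 2*z → 16/9*z**2 - 2*z
  leading term z**2: subtract (16/9)·h_5 from 16/9*z**2 - 2*z → -2*z
  leading term z: no divisor's leading term divides it; move -2*z to the remainder.
  remainder -2*z ≠ 0; add h_7 = -2*z to the basis.

The other S-polynomials (S(f_1,f_4), S(f_2,f_3), S(f_2,f_4), S(f_1,h_5), S(f_2,h_5), S(f_3,h_5), S(f_4,h_5), S(f_1,h_6), S(f_2,h_6), S(f_3,h_6), S(f_4,h_6), S(h_5,h_6), S(f_1,h_7), S(f_2,h_7), S(f_3,h_7), S(f_4,h_7), S(h_5,h_7), S(h_6,h_7)) all reduce to 0 modulo the current basis, so we have a Gröbner basis.
Inter-reduce: drop elements whose leading term is divisible by another's, tail-reduce, and make monic.
Reduced Gröbner basis: {x - 1, y - 2, z}.
Label its elements g_1 = x - 1, g_2 = y - 2, g_3 = z.

Reduce p = -x - 5/4*y + 21/2 modulo G:
  leading term x: subtract (-1)·g_1 from -x - 5/4*y + 21/2 → -5/4*y + 19/2
  leading term y: subtract (-5/4)·g_2 from -5/4*y + 19/2 → 7
  leading term 1: no divisor's leading term divides it; move 7 to the remainder.
  normal form = 7.
The normal form is nonzero, so p ∉ I. Since p minus its normal form lies in I, I + (p) = I + (r) where r = 7; decide whether this ideal is the whole ring.
Here r = 7 is a nonzero constant, hence a unit: 1 ∈ I + (p), the Gröbner basis of I + (p) is {1}, and the enlarged system has no common solution — adjoining p is inconsistent.

Adjoining -x - 5/4*y + 21/2 makes the ideal the whole ring: the system is inconsistent.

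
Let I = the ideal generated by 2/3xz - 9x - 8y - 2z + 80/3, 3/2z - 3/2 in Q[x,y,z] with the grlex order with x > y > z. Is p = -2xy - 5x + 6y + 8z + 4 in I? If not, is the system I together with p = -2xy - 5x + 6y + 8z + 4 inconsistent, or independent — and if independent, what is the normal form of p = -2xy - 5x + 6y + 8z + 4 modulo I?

-2xy - 5x + 6y + 8z + 4 is independent of I; its normal form modulo I is 48/25y^2 + 122/25y - 14/5.

First compute the reduced Gröbner basis of I by Buchberger's algorithm.
f_1 = 2/3xz - 9x - 8y - 2z + 80/3, LT = xz.
f_2 = 3/2z - 3/2, LT = z.

S(f_1,f_2): lcm = xz. S = -25/2x - 12y - 3z + 40.
  reduce S modulo (f_1, f_2):
  remainder -25/2x - 12y + 37 ≠ 0; add h_3 = -25/2x - 12y + 37 to the basis.

The other S-polynomials (S(f_1,h_3), S(f_2,h_3)) all reduce to 0 modulo the current basis, so we have a Gröbner basis.
Inter-reduce: drop elements whose leading term is divisible by another's, tail-reduce, and make monic.
Reduced Gröbner basis: {x + 24/25y - 74/25, z - 1}.
Label its elements g_1 = x + 24/25y - 74/25, g_2 = z - 1.

Reduce p = -2xy - 5x + 6y + 8z + 4 modulo G:
  leading term xy: subtract (-2y)·g_1 from -2xy - 5x + 6y + 8z + 4 → 48/25y^2 - 5x + 2/25y + 8z + 4
  leading term y^2: no divisor's leading term divides it; move 48/25y^2 to the remainder.
  leading term x: subtract (-5)·g_1 from -5x + 2/25y + 8z + 4 → 122/25y + 8z - 54/5
  leading term y: no divisor's leading term divides it; move 122/25y to the remainder.
  leading term z: subtract (8)·g_2 from 8z - 54/5 → -14/5
  leading term 1: no divisor's leading term divides it; move -14/5 to the remainder.
  normal form = 48/25y^2 + 122/25y - 14/5.
The normal form is nonzero, so p ∉ I. Since p minus its normal form lies in I, I + (p) = I + (r) where r = 48/25y^2 + 122/25y - 14/5; decide whether this ideal is the whole ring.
Run Buchberger on G together with r (pairs among the g_i already reduce to 0 since G is a Gröbner basis):
g_1 = x + 24/25y - 74/25, LT = x.
g_2 = z - 1, LT = z.
r = 48/25y^2 + 122/25y - 14/5, LT = y^2.

The S-polynomials (S(g_1,g_2), S(g_1,r), S(g_2,r)) all reduce to 0 modulo the current basis, so we have a Gröbner basis.
Inter-reduce: drop elements whose leading term is divisible by another's, tail-reduce, and make monic.
Reduced Gröbner basis: {y^2 + 61/24y - 35/24, x + 24/25y - 74/25, z - 1}.
The reduced Gröbner basis of I + (p) is {y^2 + 61/24y - 35/24, x + 24/25y - 74/25, z - 1} ≠ {1}, a proper ideal, so the enlarged system stays consistent: p is independent of I, with normal form 48/25y^2 + 122/25y - 14/5.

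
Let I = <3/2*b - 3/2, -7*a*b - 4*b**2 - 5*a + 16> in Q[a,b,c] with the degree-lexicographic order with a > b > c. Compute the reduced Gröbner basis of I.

f_1 = 3/2*b - 3/2, LT = b.
f_2 = -7*a*b - 4*b**2 - 5*a + 16, LT = a*b.

S(f_1,f_2): lcm = a*b. S = -4/7*b**2 - 12/7*a + 16/7.
  leading term b**2: subtract (-8/21*b)·f_1 from -4/7*b**2 - 12/7*a + 16/7 → -12/7*a - 4/7*b + 16/7
  leading term a: no divisor's leading term divides it; move -12/7*a to the remainder.
  leading term b: subtract (-8/21)·f_1 from -4/7*b + 16/7 → 12/7
  leading term 1: no divisor's leading term divides it; move 12/7 to the remainder.
  remainder -12/7*a + 12/7 ≠ 0; add g_3 = -12/7*a + 12/7 to the basis.

S(f_1,g_3): leading monomials are coprime, so the S-polynomial reduces to 0 (Buchberger's first criterion).
S(f_2,g_3): lcm = a*b. S = 4/7*b**2 + 5/7*a + b - 16/7.
  leading term b**2: subtract (8/21*b)·f_1 from 4/7*b**2 + 5/7*a + b - 16/7 → 5/7*a + 11/7*b - 16/7
  leading term a: subtract (-5/12)·g_3 from 5/7*a + 11/7*b - 16/7 → 11/7*b - 11/7
  leading term b: subtract (22/21)·f_1 from 11/7*b - 11/7 → 0
  remainder 0.

Every S-polynomial of the final basis reduces to 0, so we have a Gröbner basis.
Inter-reduce: drop elements whose leading term is divisible by another's, tail-reduce, and make monic.

G = {a - 1, b - 1}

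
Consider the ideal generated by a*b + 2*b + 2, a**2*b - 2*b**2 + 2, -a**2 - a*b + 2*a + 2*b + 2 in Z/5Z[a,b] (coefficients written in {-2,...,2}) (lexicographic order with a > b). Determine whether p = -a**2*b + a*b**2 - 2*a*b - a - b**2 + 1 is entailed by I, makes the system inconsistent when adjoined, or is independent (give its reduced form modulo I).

First compute the reduced Gröbner basis of I by Buchberger's algorithm.
f_1 = a*b + 2*b + 2, LT = a*b.
f_2 = a**2*b - 2*b**2 + 2, LT = a**2*b.
f_3 = -a**2 - a*b + 2*a + 2*b + 2, LT = a**2.

S(f_1,f_2): lcm = a**2*b. S = 2*a*b + 2*a + 2*b**2 - 2.
  leading term a*b: subtract (2)·f_1 from 2*a*b + 2*a + 2*b**2 - 2 → 2*a + 2*b**2 + b - 1
  leading term a: no divisor's leading term divides it; move 2*a to the remainder.
  leading term b**2: no divisor's leading term divides it; move 2*b**2 to the remainder.
  leading term b: no divisor's leading term divides it; move b to the remainder.
  leading term 1: no divisor's leading term divides it; move -1 to the remainder.
  remainder 2*a + 2*b**2 + b - 1 ≠ 0; add h_4 = 2*a + 2*b**2 + b - 1 to the basis.

S(f_1,f_3): lcm = a**2*b. S = -a*b**2 - a*b + 2*a + 2*b**2 + 2*b.
  leading term a*b**2: subtract (-b)·f_1 from -a*b**2 - a*b + 2*a + 2*b**2 + 2*b → -a*b + 2*a - b**2 - b
  leading term a*b: subtract (-1)·f_1 from -a*b + 2*a - b**2 - b → 2*a - b**2 + b + 2
  leading term a: subtract (1)·h_4 from 2*a - b**2 + b + 2 → 2*b**2 - 2
  leading term b**2: no divisor's leading term divides it; move 2*b**2 to the remainder.
  leading term 1: no divisor's leading term divides it; move -2 to the remainder.
  remainder 2*b**2 - 2 ≠ 0; add h_5 = 2*b**2 - 2 to the basis.

S(f_1,h_4): lcm = a*b. S = -b**3 + 2*b**2 + 2.
  leading term b**3: subtract (2*b)·h_5 from -b**3 + 2*b**2 + 2 → 2*b**2 - b + 2
  leading term b**2: subtract (1)·h_5 from 2*b**2 - b + 2 → -b - 1
  leading term b: no divisor's leading term divides it; move -b to the remainder.
  leading term 1: no divisor's leading term divides it; move -1 to the remainder.
  remainder -b - 1 ≠ 0; add h_6 = -b - 1 to the basis.

The other S-polynomials (S(f_2,f_3), S(f_2,h_4), S(f_3,h_4), S(f_1,h_5), S(f_2,h_5), S(f_3,h_5), S(h_4,h_5), S(f_1,h_6), S(f_2,h_6), S(f_3,h_6), S(h_4,h_6), S(h_5,h_6)) all reduce to 0 modulo the current basis, so we have a Gröbner basis.
Inter-reduce: drop elements whose leading term is divisible by another's, tail-reduce, and make monic.
Reduced Gröbner basis: {a, b + 1}.
Label its elements g_1 = a, g_2 = b + 1.

Reduce p = -a**2*b + a*b**2 - 2*a*b - a - b**2 + 1 modulo G:
  leading term a**2*b: subtract (-a*b)·g_1 from -a**2*b + a*b**2 - 2*a*b - a - b**2 + 1 → a*b**2 - 2*a*b - a - b**2 + 1
  leading term a*b**2: subtract (b**2)·g_1 from a*b**2 - 2*a*b - a - b**2 + 1 → -2*a*b - a - b**2 + 1
  leading term a*b: subtract (-2*b)·g_1 from -2*a*b - a - b**2 + 1 → -a - b**2 + 1
  leading term a: subtract (-1)·g_1 from -a - b**2 + 1 → -b**2 + 1
  leading term b**2: subtract (-b)·g_2 from -b**2 + 1 → b + 1
  leading term b: subtract (1)·g_2 from b + 1 → 0
  normal form = 0.
Since the normal form is 0, p ∈ I.

The remainder on division by a Gröbner basis is unique — it is the normal form.

-a**2*b + a*b**2 - 2*a*b - a - b**2 + 1 lies in I (it reduces to 0).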